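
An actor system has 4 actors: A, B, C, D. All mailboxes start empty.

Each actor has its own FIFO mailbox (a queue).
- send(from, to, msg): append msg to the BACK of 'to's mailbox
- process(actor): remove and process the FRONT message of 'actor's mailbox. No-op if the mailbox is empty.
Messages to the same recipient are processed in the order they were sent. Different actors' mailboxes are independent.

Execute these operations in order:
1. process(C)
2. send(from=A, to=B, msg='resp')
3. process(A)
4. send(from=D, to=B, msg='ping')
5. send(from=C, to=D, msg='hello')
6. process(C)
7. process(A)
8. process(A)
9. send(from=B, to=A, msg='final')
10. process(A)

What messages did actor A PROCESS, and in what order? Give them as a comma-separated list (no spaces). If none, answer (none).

After 1 (process(C)): A:[] B:[] C:[] D:[]
After 2 (send(from=A, to=B, msg='resp')): A:[] B:[resp] C:[] D:[]
After 3 (process(A)): A:[] B:[resp] C:[] D:[]
After 4 (send(from=D, to=B, msg='ping')): A:[] B:[resp,ping] C:[] D:[]
After 5 (send(from=C, to=D, msg='hello')): A:[] B:[resp,ping] C:[] D:[hello]
After 6 (process(C)): A:[] B:[resp,ping] C:[] D:[hello]
After 7 (process(A)): A:[] B:[resp,ping] C:[] D:[hello]
After 8 (process(A)): A:[] B:[resp,ping] C:[] D:[hello]
After 9 (send(from=B, to=A, msg='final')): A:[final] B:[resp,ping] C:[] D:[hello]
After 10 (process(A)): A:[] B:[resp,ping] C:[] D:[hello]

Answer: final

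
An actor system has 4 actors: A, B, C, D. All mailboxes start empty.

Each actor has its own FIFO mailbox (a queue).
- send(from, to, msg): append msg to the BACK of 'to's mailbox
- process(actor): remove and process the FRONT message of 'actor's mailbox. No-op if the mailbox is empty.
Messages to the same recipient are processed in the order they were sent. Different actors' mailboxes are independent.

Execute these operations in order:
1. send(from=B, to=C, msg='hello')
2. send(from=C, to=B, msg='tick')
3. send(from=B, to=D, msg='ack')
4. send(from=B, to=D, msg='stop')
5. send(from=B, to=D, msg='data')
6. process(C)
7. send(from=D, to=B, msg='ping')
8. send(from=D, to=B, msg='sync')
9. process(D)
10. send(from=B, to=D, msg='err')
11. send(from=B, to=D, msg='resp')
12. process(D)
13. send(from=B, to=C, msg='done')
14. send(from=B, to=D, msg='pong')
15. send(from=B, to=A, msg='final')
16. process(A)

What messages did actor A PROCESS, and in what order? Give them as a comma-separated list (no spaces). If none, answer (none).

Answer: final

Derivation:
After 1 (send(from=B, to=C, msg='hello')): A:[] B:[] C:[hello] D:[]
After 2 (send(from=C, to=B, msg='tick')): A:[] B:[tick] C:[hello] D:[]
After 3 (send(from=B, to=D, msg='ack')): A:[] B:[tick] C:[hello] D:[ack]
After 4 (send(from=B, to=D, msg='stop')): A:[] B:[tick] C:[hello] D:[ack,stop]
After 5 (send(from=B, to=D, msg='data')): A:[] B:[tick] C:[hello] D:[ack,stop,data]
After 6 (process(C)): A:[] B:[tick] C:[] D:[ack,stop,data]
After 7 (send(from=D, to=B, msg='ping')): A:[] B:[tick,ping] C:[] D:[ack,stop,data]
After 8 (send(from=D, to=B, msg='sync')): A:[] B:[tick,ping,sync] C:[] D:[ack,stop,data]
After 9 (process(D)): A:[] B:[tick,ping,sync] C:[] D:[stop,data]
After 10 (send(from=B, to=D, msg='err')): A:[] B:[tick,ping,sync] C:[] D:[stop,data,err]
After 11 (send(from=B, to=D, msg='resp')): A:[] B:[tick,ping,sync] C:[] D:[stop,data,err,resp]
After 12 (process(D)): A:[] B:[tick,ping,sync] C:[] D:[data,err,resp]
After 13 (send(from=B, to=C, msg='done')): A:[] B:[tick,ping,sync] C:[done] D:[data,err,resp]
After 14 (send(from=B, to=D, msg='pong')): A:[] B:[tick,ping,sync] C:[done] D:[data,err,resp,pong]
After 15 (send(from=B, to=A, msg='final')): A:[final] B:[tick,ping,sync] C:[done] D:[data,err,resp,pong]
After 16 (process(A)): A:[] B:[tick,ping,sync] C:[done] D:[data,err,resp,pong]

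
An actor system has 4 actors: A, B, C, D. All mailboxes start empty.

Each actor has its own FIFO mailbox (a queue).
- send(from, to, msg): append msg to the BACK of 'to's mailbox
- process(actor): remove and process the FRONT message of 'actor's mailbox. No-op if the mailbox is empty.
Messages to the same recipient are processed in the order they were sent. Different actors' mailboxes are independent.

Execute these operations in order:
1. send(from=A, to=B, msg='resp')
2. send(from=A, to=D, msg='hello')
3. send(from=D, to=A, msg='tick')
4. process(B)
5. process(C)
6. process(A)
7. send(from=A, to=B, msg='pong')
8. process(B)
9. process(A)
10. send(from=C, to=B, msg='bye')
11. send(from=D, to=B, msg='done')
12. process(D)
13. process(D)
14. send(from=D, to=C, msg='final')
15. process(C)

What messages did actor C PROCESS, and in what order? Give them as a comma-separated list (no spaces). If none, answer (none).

After 1 (send(from=A, to=B, msg='resp')): A:[] B:[resp] C:[] D:[]
After 2 (send(from=A, to=D, msg='hello')): A:[] B:[resp] C:[] D:[hello]
After 3 (send(from=D, to=A, msg='tick')): A:[tick] B:[resp] C:[] D:[hello]
After 4 (process(B)): A:[tick] B:[] C:[] D:[hello]
After 5 (process(C)): A:[tick] B:[] C:[] D:[hello]
After 6 (process(A)): A:[] B:[] C:[] D:[hello]
After 7 (send(from=A, to=B, msg='pong')): A:[] B:[pong] C:[] D:[hello]
After 8 (process(B)): A:[] B:[] C:[] D:[hello]
After 9 (process(A)): A:[] B:[] C:[] D:[hello]
After 10 (send(from=C, to=B, msg='bye')): A:[] B:[bye] C:[] D:[hello]
After 11 (send(from=D, to=B, msg='done')): A:[] B:[bye,done] C:[] D:[hello]
After 12 (process(D)): A:[] B:[bye,done] C:[] D:[]
After 13 (process(D)): A:[] B:[bye,done] C:[] D:[]
After 14 (send(from=D, to=C, msg='final')): A:[] B:[bye,done] C:[final] D:[]
After 15 (process(C)): A:[] B:[bye,done] C:[] D:[]

Answer: final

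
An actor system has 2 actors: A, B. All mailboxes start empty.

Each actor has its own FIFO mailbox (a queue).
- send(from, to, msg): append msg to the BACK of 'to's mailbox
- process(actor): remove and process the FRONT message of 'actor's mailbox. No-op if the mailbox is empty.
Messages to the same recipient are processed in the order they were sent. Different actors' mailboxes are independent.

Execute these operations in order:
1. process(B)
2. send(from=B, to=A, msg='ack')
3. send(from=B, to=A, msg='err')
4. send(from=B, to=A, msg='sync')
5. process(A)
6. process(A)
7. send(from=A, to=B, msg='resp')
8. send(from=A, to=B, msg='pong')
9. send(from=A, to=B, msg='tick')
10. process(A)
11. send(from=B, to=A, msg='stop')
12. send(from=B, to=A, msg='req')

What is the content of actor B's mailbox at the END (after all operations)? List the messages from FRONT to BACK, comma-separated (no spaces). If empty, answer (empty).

After 1 (process(B)): A:[] B:[]
After 2 (send(from=B, to=A, msg='ack')): A:[ack] B:[]
After 3 (send(from=B, to=A, msg='err')): A:[ack,err] B:[]
After 4 (send(from=B, to=A, msg='sync')): A:[ack,err,sync] B:[]
After 5 (process(A)): A:[err,sync] B:[]
After 6 (process(A)): A:[sync] B:[]
After 7 (send(from=A, to=B, msg='resp')): A:[sync] B:[resp]
After 8 (send(from=A, to=B, msg='pong')): A:[sync] B:[resp,pong]
After 9 (send(from=A, to=B, msg='tick')): A:[sync] B:[resp,pong,tick]
After 10 (process(A)): A:[] B:[resp,pong,tick]
After 11 (send(from=B, to=A, msg='stop')): A:[stop] B:[resp,pong,tick]
After 12 (send(from=B, to=A, msg='req')): A:[stop,req] B:[resp,pong,tick]

Answer: resp,pong,tick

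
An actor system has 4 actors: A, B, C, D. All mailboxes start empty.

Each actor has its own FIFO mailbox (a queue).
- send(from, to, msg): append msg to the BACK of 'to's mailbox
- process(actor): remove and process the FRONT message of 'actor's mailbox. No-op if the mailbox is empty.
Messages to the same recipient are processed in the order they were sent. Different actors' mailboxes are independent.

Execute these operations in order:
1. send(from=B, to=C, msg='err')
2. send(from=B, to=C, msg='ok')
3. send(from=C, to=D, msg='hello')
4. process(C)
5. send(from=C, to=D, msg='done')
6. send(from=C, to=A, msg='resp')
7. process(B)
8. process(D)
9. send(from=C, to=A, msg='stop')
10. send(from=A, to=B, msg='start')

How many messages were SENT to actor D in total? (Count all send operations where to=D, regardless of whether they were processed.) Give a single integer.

Answer: 2

Derivation:
After 1 (send(from=B, to=C, msg='err')): A:[] B:[] C:[err] D:[]
After 2 (send(from=B, to=C, msg='ok')): A:[] B:[] C:[err,ok] D:[]
After 3 (send(from=C, to=D, msg='hello')): A:[] B:[] C:[err,ok] D:[hello]
After 4 (process(C)): A:[] B:[] C:[ok] D:[hello]
After 5 (send(from=C, to=D, msg='done')): A:[] B:[] C:[ok] D:[hello,done]
After 6 (send(from=C, to=A, msg='resp')): A:[resp] B:[] C:[ok] D:[hello,done]
After 7 (process(B)): A:[resp] B:[] C:[ok] D:[hello,done]
After 8 (process(D)): A:[resp] B:[] C:[ok] D:[done]
After 9 (send(from=C, to=A, msg='stop')): A:[resp,stop] B:[] C:[ok] D:[done]
After 10 (send(from=A, to=B, msg='start')): A:[resp,stop] B:[start] C:[ok] D:[done]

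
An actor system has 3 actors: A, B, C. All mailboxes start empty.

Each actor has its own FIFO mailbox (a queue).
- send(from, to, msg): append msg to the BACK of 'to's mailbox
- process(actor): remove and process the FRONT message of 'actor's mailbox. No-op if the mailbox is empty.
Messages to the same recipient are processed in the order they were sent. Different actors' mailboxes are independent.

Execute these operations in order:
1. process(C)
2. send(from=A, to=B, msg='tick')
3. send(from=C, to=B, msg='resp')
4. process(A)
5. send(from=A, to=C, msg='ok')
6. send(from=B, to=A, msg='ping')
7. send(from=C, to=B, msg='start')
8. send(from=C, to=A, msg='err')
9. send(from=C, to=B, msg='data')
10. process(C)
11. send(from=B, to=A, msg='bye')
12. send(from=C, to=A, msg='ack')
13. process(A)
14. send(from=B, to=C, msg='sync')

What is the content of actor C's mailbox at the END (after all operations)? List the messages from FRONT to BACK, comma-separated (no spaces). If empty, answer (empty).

After 1 (process(C)): A:[] B:[] C:[]
After 2 (send(from=A, to=B, msg='tick')): A:[] B:[tick] C:[]
After 3 (send(from=C, to=B, msg='resp')): A:[] B:[tick,resp] C:[]
After 4 (process(A)): A:[] B:[tick,resp] C:[]
After 5 (send(from=A, to=C, msg='ok')): A:[] B:[tick,resp] C:[ok]
After 6 (send(from=B, to=A, msg='ping')): A:[ping] B:[tick,resp] C:[ok]
After 7 (send(from=C, to=B, msg='start')): A:[ping] B:[tick,resp,start] C:[ok]
After 8 (send(from=C, to=A, msg='err')): A:[ping,err] B:[tick,resp,start] C:[ok]
After 9 (send(from=C, to=B, msg='data')): A:[ping,err] B:[tick,resp,start,data] C:[ok]
After 10 (process(C)): A:[ping,err] B:[tick,resp,start,data] C:[]
After 11 (send(from=B, to=A, msg='bye')): A:[ping,err,bye] B:[tick,resp,start,data] C:[]
After 12 (send(from=C, to=A, msg='ack')): A:[ping,err,bye,ack] B:[tick,resp,start,data] C:[]
After 13 (process(A)): A:[err,bye,ack] B:[tick,resp,start,data] C:[]
After 14 (send(from=B, to=C, msg='sync')): A:[err,bye,ack] B:[tick,resp,start,data] C:[sync]

Answer: sync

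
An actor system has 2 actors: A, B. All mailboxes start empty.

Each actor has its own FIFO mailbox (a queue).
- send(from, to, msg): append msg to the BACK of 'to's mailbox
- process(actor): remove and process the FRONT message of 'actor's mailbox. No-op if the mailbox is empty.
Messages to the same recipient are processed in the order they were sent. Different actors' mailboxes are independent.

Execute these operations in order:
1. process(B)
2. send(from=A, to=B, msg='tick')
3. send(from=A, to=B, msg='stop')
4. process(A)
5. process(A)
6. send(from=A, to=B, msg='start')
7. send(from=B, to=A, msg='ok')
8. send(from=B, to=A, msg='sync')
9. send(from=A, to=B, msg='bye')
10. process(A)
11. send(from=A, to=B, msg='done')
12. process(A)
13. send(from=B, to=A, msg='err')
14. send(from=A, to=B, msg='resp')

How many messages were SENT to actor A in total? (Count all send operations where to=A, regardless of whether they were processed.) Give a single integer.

After 1 (process(B)): A:[] B:[]
After 2 (send(from=A, to=B, msg='tick')): A:[] B:[tick]
After 3 (send(from=A, to=B, msg='stop')): A:[] B:[tick,stop]
After 4 (process(A)): A:[] B:[tick,stop]
After 5 (process(A)): A:[] B:[tick,stop]
After 6 (send(from=A, to=B, msg='start')): A:[] B:[tick,stop,start]
After 7 (send(from=B, to=A, msg='ok')): A:[ok] B:[tick,stop,start]
After 8 (send(from=B, to=A, msg='sync')): A:[ok,sync] B:[tick,stop,start]
After 9 (send(from=A, to=B, msg='bye')): A:[ok,sync] B:[tick,stop,start,bye]
After 10 (process(A)): A:[sync] B:[tick,stop,start,bye]
After 11 (send(from=A, to=B, msg='done')): A:[sync] B:[tick,stop,start,bye,done]
After 12 (process(A)): A:[] B:[tick,stop,start,bye,done]
After 13 (send(from=B, to=A, msg='err')): A:[err] B:[tick,stop,start,bye,done]
After 14 (send(from=A, to=B, msg='resp')): A:[err] B:[tick,stop,start,bye,done,resp]

Answer: 3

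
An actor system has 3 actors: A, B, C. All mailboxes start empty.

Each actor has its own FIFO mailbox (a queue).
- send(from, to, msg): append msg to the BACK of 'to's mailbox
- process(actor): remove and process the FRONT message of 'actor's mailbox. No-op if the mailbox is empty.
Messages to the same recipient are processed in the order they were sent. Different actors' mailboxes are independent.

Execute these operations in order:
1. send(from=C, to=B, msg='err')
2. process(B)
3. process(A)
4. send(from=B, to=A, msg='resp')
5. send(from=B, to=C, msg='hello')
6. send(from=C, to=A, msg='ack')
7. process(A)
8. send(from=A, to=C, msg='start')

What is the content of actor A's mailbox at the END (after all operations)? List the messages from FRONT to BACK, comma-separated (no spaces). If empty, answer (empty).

Answer: ack

Derivation:
After 1 (send(from=C, to=B, msg='err')): A:[] B:[err] C:[]
After 2 (process(B)): A:[] B:[] C:[]
After 3 (process(A)): A:[] B:[] C:[]
After 4 (send(from=B, to=A, msg='resp')): A:[resp] B:[] C:[]
After 5 (send(from=B, to=C, msg='hello')): A:[resp] B:[] C:[hello]
After 6 (send(from=C, to=A, msg='ack')): A:[resp,ack] B:[] C:[hello]
After 7 (process(A)): A:[ack] B:[] C:[hello]
After 8 (send(from=A, to=C, msg='start')): A:[ack] B:[] C:[hello,start]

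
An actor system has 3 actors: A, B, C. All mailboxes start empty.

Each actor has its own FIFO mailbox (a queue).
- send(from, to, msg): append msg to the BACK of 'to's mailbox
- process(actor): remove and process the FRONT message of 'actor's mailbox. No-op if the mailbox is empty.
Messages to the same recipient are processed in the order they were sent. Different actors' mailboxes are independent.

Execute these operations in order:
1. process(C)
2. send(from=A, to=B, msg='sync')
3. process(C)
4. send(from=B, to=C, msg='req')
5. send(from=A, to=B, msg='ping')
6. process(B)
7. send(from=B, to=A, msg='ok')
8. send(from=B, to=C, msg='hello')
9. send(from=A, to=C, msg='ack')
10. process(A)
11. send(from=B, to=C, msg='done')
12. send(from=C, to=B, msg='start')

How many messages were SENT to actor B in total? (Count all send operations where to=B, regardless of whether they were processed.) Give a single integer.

Answer: 3

Derivation:
After 1 (process(C)): A:[] B:[] C:[]
After 2 (send(from=A, to=B, msg='sync')): A:[] B:[sync] C:[]
After 3 (process(C)): A:[] B:[sync] C:[]
After 4 (send(from=B, to=C, msg='req')): A:[] B:[sync] C:[req]
After 5 (send(from=A, to=B, msg='ping')): A:[] B:[sync,ping] C:[req]
After 6 (process(B)): A:[] B:[ping] C:[req]
After 7 (send(from=B, to=A, msg='ok')): A:[ok] B:[ping] C:[req]
After 8 (send(from=B, to=C, msg='hello')): A:[ok] B:[ping] C:[req,hello]
After 9 (send(from=A, to=C, msg='ack')): A:[ok] B:[ping] C:[req,hello,ack]
After 10 (process(A)): A:[] B:[ping] C:[req,hello,ack]
After 11 (send(from=B, to=C, msg='done')): A:[] B:[ping] C:[req,hello,ack,done]
After 12 (send(from=C, to=B, msg='start')): A:[] B:[ping,start] C:[req,hello,ack,done]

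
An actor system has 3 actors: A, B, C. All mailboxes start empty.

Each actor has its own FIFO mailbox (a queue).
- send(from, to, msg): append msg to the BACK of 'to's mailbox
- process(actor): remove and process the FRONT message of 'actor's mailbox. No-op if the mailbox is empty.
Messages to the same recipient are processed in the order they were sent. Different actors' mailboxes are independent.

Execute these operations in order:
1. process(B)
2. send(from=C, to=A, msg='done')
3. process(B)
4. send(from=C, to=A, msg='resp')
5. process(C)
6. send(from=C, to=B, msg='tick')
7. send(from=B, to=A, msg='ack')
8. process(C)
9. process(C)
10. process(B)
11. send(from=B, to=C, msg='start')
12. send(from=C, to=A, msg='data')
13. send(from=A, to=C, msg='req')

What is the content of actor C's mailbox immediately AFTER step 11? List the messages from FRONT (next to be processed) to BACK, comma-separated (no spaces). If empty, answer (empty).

After 1 (process(B)): A:[] B:[] C:[]
After 2 (send(from=C, to=A, msg='done')): A:[done] B:[] C:[]
After 3 (process(B)): A:[done] B:[] C:[]
After 4 (send(from=C, to=A, msg='resp')): A:[done,resp] B:[] C:[]
After 5 (process(C)): A:[done,resp] B:[] C:[]
After 6 (send(from=C, to=B, msg='tick')): A:[done,resp] B:[tick] C:[]
After 7 (send(from=B, to=A, msg='ack')): A:[done,resp,ack] B:[tick] C:[]
After 8 (process(C)): A:[done,resp,ack] B:[tick] C:[]
After 9 (process(C)): A:[done,resp,ack] B:[tick] C:[]
After 10 (process(B)): A:[done,resp,ack] B:[] C:[]
After 11 (send(from=B, to=C, msg='start')): A:[done,resp,ack] B:[] C:[start]

start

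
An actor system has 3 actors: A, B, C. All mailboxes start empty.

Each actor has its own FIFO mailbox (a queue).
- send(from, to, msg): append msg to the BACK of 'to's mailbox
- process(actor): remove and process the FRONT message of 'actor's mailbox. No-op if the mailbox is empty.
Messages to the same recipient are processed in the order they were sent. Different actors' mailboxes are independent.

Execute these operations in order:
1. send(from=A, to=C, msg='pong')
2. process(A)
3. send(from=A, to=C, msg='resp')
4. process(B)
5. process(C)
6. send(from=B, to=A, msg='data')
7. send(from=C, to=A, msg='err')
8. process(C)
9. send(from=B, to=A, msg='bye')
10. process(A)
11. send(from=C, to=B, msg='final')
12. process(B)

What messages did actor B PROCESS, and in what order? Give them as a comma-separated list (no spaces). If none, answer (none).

Answer: final

Derivation:
After 1 (send(from=A, to=C, msg='pong')): A:[] B:[] C:[pong]
After 2 (process(A)): A:[] B:[] C:[pong]
After 3 (send(from=A, to=C, msg='resp')): A:[] B:[] C:[pong,resp]
After 4 (process(B)): A:[] B:[] C:[pong,resp]
After 5 (process(C)): A:[] B:[] C:[resp]
After 6 (send(from=B, to=A, msg='data')): A:[data] B:[] C:[resp]
After 7 (send(from=C, to=A, msg='err')): A:[data,err] B:[] C:[resp]
After 8 (process(C)): A:[data,err] B:[] C:[]
After 9 (send(from=B, to=A, msg='bye')): A:[data,err,bye] B:[] C:[]
After 10 (process(A)): A:[err,bye] B:[] C:[]
After 11 (send(from=C, to=B, msg='final')): A:[err,bye] B:[final] C:[]
After 12 (process(B)): A:[err,bye] B:[] C:[]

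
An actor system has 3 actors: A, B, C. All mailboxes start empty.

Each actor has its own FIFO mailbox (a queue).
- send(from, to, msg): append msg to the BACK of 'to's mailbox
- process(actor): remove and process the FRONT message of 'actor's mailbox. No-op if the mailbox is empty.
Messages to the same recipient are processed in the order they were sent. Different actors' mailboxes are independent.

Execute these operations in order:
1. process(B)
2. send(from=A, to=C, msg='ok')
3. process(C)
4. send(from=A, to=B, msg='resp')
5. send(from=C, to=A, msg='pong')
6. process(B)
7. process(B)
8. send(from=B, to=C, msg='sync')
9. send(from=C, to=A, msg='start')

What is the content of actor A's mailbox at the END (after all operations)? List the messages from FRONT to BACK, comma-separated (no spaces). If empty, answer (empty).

Answer: pong,start

Derivation:
After 1 (process(B)): A:[] B:[] C:[]
After 2 (send(from=A, to=C, msg='ok')): A:[] B:[] C:[ok]
After 3 (process(C)): A:[] B:[] C:[]
After 4 (send(from=A, to=B, msg='resp')): A:[] B:[resp] C:[]
After 5 (send(from=C, to=A, msg='pong')): A:[pong] B:[resp] C:[]
After 6 (process(B)): A:[pong] B:[] C:[]
After 7 (process(B)): A:[pong] B:[] C:[]
After 8 (send(from=B, to=C, msg='sync')): A:[pong] B:[] C:[sync]
After 9 (send(from=C, to=A, msg='start')): A:[pong,start] B:[] C:[sync]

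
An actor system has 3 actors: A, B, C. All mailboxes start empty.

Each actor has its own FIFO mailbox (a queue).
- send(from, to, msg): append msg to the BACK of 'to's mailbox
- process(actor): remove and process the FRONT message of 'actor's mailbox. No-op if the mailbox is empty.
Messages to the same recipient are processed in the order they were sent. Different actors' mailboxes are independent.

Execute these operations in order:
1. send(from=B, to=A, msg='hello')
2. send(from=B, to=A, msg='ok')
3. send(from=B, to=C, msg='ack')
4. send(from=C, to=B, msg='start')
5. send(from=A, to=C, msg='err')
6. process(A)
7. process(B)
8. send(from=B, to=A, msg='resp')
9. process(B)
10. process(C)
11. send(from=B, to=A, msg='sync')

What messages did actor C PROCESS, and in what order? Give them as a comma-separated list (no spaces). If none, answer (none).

Answer: ack

Derivation:
After 1 (send(from=B, to=A, msg='hello')): A:[hello] B:[] C:[]
After 2 (send(from=B, to=A, msg='ok')): A:[hello,ok] B:[] C:[]
After 3 (send(from=B, to=C, msg='ack')): A:[hello,ok] B:[] C:[ack]
After 4 (send(from=C, to=B, msg='start')): A:[hello,ok] B:[start] C:[ack]
After 5 (send(from=A, to=C, msg='err')): A:[hello,ok] B:[start] C:[ack,err]
After 6 (process(A)): A:[ok] B:[start] C:[ack,err]
After 7 (process(B)): A:[ok] B:[] C:[ack,err]
After 8 (send(from=B, to=A, msg='resp')): A:[ok,resp] B:[] C:[ack,err]
After 9 (process(B)): A:[ok,resp] B:[] C:[ack,err]
After 10 (process(C)): A:[ok,resp] B:[] C:[err]
After 11 (send(from=B, to=A, msg='sync')): A:[ok,resp,sync] B:[] C:[err]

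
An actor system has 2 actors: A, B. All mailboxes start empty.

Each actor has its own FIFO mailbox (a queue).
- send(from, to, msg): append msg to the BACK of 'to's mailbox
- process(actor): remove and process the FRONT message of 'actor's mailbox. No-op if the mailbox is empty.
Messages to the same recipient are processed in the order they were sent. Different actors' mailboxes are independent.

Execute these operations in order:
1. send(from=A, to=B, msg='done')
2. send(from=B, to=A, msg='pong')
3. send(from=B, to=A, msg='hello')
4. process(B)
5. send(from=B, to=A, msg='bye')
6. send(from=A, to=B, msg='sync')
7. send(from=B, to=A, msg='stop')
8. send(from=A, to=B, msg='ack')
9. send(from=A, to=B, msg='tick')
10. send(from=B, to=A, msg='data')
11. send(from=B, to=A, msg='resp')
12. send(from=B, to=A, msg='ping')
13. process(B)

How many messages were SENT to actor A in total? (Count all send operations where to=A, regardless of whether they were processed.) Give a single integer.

After 1 (send(from=A, to=B, msg='done')): A:[] B:[done]
After 2 (send(from=B, to=A, msg='pong')): A:[pong] B:[done]
After 3 (send(from=B, to=A, msg='hello')): A:[pong,hello] B:[done]
After 4 (process(B)): A:[pong,hello] B:[]
After 5 (send(from=B, to=A, msg='bye')): A:[pong,hello,bye] B:[]
After 6 (send(from=A, to=B, msg='sync')): A:[pong,hello,bye] B:[sync]
After 7 (send(from=B, to=A, msg='stop')): A:[pong,hello,bye,stop] B:[sync]
After 8 (send(from=A, to=B, msg='ack')): A:[pong,hello,bye,stop] B:[sync,ack]
After 9 (send(from=A, to=B, msg='tick')): A:[pong,hello,bye,stop] B:[sync,ack,tick]
After 10 (send(from=B, to=A, msg='data')): A:[pong,hello,bye,stop,data] B:[sync,ack,tick]
After 11 (send(from=B, to=A, msg='resp')): A:[pong,hello,bye,stop,data,resp] B:[sync,ack,tick]
After 12 (send(from=B, to=A, msg='ping')): A:[pong,hello,bye,stop,data,resp,ping] B:[sync,ack,tick]
After 13 (process(B)): A:[pong,hello,bye,stop,data,resp,ping] B:[ack,tick]

Answer: 7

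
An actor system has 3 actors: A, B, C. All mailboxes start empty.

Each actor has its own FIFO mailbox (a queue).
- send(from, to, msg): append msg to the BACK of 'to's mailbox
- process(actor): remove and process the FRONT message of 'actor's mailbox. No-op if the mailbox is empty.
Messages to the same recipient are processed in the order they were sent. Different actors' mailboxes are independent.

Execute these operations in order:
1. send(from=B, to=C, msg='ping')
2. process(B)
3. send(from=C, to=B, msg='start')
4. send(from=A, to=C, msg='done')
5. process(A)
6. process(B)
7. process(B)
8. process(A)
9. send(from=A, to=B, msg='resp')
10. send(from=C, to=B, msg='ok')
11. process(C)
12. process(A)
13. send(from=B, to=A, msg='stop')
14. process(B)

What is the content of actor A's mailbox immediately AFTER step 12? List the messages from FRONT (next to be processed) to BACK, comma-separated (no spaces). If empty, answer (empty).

After 1 (send(from=B, to=C, msg='ping')): A:[] B:[] C:[ping]
After 2 (process(B)): A:[] B:[] C:[ping]
After 3 (send(from=C, to=B, msg='start')): A:[] B:[start] C:[ping]
After 4 (send(from=A, to=C, msg='done')): A:[] B:[start] C:[ping,done]
After 5 (process(A)): A:[] B:[start] C:[ping,done]
After 6 (process(B)): A:[] B:[] C:[ping,done]
After 7 (process(B)): A:[] B:[] C:[ping,done]
After 8 (process(A)): A:[] B:[] C:[ping,done]
After 9 (send(from=A, to=B, msg='resp')): A:[] B:[resp] C:[ping,done]
After 10 (send(from=C, to=B, msg='ok')): A:[] B:[resp,ok] C:[ping,done]
After 11 (process(C)): A:[] B:[resp,ok] C:[done]
After 12 (process(A)): A:[] B:[resp,ok] C:[done]

(empty)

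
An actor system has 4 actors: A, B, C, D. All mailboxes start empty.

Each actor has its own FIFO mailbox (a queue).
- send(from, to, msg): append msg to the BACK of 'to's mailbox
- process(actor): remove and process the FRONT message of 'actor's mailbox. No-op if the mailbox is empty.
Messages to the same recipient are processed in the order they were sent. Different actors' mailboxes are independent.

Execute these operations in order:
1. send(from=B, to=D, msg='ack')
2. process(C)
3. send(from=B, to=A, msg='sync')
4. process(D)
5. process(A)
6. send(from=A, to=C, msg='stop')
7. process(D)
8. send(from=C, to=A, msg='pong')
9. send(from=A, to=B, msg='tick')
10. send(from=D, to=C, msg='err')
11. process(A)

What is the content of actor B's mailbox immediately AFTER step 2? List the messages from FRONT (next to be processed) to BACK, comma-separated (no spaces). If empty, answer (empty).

After 1 (send(from=B, to=D, msg='ack')): A:[] B:[] C:[] D:[ack]
After 2 (process(C)): A:[] B:[] C:[] D:[ack]

(empty)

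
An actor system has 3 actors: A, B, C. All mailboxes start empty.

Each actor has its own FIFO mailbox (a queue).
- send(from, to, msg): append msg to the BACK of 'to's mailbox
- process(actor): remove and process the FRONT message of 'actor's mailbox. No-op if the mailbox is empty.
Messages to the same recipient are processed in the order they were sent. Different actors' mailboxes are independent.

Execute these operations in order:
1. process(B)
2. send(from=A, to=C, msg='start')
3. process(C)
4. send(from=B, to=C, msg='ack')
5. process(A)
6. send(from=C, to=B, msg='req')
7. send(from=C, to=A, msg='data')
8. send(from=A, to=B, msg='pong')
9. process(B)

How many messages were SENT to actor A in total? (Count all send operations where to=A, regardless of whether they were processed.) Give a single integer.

Answer: 1

Derivation:
After 1 (process(B)): A:[] B:[] C:[]
After 2 (send(from=A, to=C, msg='start')): A:[] B:[] C:[start]
After 3 (process(C)): A:[] B:[] C:[]
After 4 (send(from=B, to=C, msg='ack')): A:[] B:[] C:[ack]
After 5 (process(A)): A:[] B:[] C:[ack]
After 6 (send(from=C, to=B, msg='req')): A:[] B:[req] C:[ack]
After 7 (send(from=C, to=A, msg='data')): A:[data] B:[req] C:[ack]
After 8 (send(from=A, to=B, msg='pong')): A:[data] B:[req,pong] C:[ack]
After 9 (process(B)): A:[data] B:[pong] C:[ack]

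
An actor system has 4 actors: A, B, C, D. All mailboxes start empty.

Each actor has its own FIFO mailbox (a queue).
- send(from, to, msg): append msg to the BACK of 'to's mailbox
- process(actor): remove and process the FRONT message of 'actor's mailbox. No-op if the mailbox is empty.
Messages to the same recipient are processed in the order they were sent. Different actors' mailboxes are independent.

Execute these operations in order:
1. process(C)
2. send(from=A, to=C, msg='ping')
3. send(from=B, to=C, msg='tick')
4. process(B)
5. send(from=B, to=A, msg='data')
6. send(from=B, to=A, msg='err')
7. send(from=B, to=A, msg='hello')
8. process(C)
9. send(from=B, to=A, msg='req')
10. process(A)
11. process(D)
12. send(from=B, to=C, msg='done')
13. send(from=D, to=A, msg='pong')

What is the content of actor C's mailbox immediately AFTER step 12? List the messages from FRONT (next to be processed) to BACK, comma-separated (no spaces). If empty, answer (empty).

After 1 (process(C)): A:[] B:[] C:[] D:[]
After 2 (send(from=A, to=C, msg='ping')): A:[] B:[] C:[ping] D:[]
After 3 (send(from=B, to=C, msg='tick')): A:[] B:[] C:[ping,tick] D:[]
After 4 (process(B)): A:[] B:[] C:[ping,tick] D:[]
After 5 (send(from=B, to=A, msg='data')): A:[data] B:[] C:[ping,tick] D:[]
After 6 (send(from=B, to=A, msg='err')): A:[data,err] B:[] C:[ping,tick] D:[]
After 7 (send(from=B, to=A, msg='hello')): A:[data,err,hello] B:[] C:[ping,tick] D:[]
After 8 (process(C)): A:[data,err,hello] B:[] C:[tick] D:[]
After 9 (send(from=B, to=A, msg='req')): A:[data,err,hello,req] B:[] C:[tick] D:[]
After 10 (process(A)): A:[err,hello,req] B:[] C:[tick] D:[]
After 11 (process(D)): A:[err,hello,req] B:[] C:[tick] D:[]
After 12 (send(from=B, to=C, msg='done')): A:[err,hello,req] B:[] C:[tick,done] D:[]

tick,done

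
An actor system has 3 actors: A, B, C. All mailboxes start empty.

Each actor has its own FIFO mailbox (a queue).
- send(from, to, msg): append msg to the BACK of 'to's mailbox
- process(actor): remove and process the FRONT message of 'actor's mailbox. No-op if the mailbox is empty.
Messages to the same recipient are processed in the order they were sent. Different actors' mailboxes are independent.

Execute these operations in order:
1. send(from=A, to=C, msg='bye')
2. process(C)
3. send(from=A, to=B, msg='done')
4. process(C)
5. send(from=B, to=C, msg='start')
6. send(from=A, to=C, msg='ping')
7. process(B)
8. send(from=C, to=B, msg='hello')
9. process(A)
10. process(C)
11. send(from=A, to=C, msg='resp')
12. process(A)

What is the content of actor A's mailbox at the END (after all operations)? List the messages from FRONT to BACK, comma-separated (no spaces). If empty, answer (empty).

After 1 (send(from=A, to=C, msg='bye')): A:[] B:[] C:[bye]
After 2 (process(C)): A:[] B:[] C:[]
After 3 (send(from=A, to=B, msg='done')): A:[] B:[done] C:[]
After 4 (process(C)): A:[] B:[done] C:[]
After 5 (send(from=B, to=C, msg='start')): A:[] B:[done] C:[start]
After 6 (send(from=A, to=C, msg='ping')): A:[] B:[done] C:[start,ping]
After 7 (process(B)): A:[] B:[] C:[start,ping]
After 8 (send(from=C, to=B, msg='hello')): A:[] B:[hello] C:[start,ping]
After 9 (process(A)): A:[] B:[hello] C:[start,ping]
After 10 (process(C)): A:[] B:[hello] C:[ping]
After 11 (send(from=A, to=C, msg='resp')): A:[] B:[hello] C:[ping,resp]
After 12 (process(A)): A:[] B:[hello] C:[ping,resp]

Answer: (empty)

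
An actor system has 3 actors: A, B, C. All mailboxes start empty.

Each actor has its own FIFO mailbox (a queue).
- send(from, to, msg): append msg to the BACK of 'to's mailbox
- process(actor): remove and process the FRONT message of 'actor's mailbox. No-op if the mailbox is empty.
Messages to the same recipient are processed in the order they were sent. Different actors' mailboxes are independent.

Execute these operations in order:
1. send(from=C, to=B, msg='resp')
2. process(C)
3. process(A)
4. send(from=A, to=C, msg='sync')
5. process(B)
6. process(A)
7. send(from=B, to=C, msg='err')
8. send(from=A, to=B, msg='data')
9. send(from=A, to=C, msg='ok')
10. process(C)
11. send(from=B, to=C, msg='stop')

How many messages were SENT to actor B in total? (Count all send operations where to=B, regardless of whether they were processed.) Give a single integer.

After 1 (send(from=C, to=B, msg='resp')): A:[] B:[resp] C:[]
After 2 (process(C)): A:[] B:[resp] C:[]
After 3 (process(A)): A:[] B:[resp] C:[]
After 4 (send(from=A, to=C, msg='sync')): A:[] B:[resp] C:[sync]
After 5 (process(B)): A:[] B:[] C:[sync]
After 6 (process(A)): A:[] B:[] C:[sync]
After 7 (send(from=B, to=C, msg='err')): A:[] B:[] C:[sync,err]
After 8 (send(from=A, to=B, msg='data')): A:[] B:[data] C:[sync,err]
After 9 (send(from=A, to=C, msg='ok')): A:[] B:[data] C:[sync,err,ok]
After 10 (process(C)): A:[] B:[data] C:[err,ok]
After 11 (send(from=B, to=C, msg='stop')): A:[] B:[data] C:[err,ok,stop]

Answer: 2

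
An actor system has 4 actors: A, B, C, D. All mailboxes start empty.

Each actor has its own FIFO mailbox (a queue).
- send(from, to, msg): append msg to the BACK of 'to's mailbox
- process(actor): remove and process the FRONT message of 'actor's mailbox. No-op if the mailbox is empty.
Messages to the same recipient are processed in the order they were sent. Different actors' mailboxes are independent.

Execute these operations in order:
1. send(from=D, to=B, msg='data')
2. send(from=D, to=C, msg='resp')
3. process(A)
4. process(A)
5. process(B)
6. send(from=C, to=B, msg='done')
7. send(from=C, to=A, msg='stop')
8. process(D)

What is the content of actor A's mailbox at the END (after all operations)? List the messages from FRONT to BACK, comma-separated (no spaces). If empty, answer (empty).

After 1 (send(from=D, to=B, msg='data')): A:[] B:[data] C:[] D:[]
After 2 (send(from=D, to=C, msg='resp')): A:[] B:[data] C:[resp] D:[]
After 3 (process(A)): A:[] B:[data] C:[resp] D:[]
After 4 (process(A)): A:[] B:[data] C:[resp] D:[]
After 5 (process(B)): A:[] B:[] C:[resp] D:[]
After 6 (send(from=C, to=B, msg='done')): A:[] B:[done] C:[resp] D:[]
After 7 (send(from=C, to=A, msg='stop')): A:[stop] B:[done] C:[resp] D:[]
After 8 (process(D)): A:[stop] B:[done] C:[resp] D:[]

Answer: stop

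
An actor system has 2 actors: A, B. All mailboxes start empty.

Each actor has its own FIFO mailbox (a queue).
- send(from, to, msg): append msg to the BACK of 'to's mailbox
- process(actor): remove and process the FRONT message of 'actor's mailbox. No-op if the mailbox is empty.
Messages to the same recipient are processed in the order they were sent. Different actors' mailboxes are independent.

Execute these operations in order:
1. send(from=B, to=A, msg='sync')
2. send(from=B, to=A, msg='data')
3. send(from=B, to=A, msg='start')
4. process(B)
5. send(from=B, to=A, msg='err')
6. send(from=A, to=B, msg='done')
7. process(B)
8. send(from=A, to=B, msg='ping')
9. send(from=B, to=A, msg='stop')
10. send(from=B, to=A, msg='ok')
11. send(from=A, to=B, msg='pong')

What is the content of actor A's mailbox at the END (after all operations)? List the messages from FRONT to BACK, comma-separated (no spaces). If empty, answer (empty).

After 1 (send(from=B, to=A, msg='sync')): A:[sync] B:[]
After 2 (send(from=B, to=A, msg='data')): A:[sync,data] B:[]
After 3 (send(from=B, to=A, msg='start')): A:[sync,data,start] B:[]
After 4 (process(B)): A:[sync,data,start] B:[]
After 5 (send(from=B, to=A, msg='err')): A:[sync,data,start,err] B:[]
After 6 (send(from=A, to=B, msg='done')): A:[sync,data,start,err] B:[done]
After 7 (process(B)): A:[sync,data,start,err] B:[]
After 8 (send(from=A, to=B, msg='ping')): A:[sync,data,start,err] B:[ping]
After 9 (send(from=B, to=A, msg='stop')): A:[sync,data,start,err,stop] B:[ping]
After 10 (send(from=B, to=A, msg='ok')): A:[sync,data,start,err,stop,ok] B:[ping]
After 11 (send(from=A, to=B, msg='pong')): A:[sync,data,start,err,stop,ok] B:[ping,pong]

Answer: sync,data,start,err,stop,ok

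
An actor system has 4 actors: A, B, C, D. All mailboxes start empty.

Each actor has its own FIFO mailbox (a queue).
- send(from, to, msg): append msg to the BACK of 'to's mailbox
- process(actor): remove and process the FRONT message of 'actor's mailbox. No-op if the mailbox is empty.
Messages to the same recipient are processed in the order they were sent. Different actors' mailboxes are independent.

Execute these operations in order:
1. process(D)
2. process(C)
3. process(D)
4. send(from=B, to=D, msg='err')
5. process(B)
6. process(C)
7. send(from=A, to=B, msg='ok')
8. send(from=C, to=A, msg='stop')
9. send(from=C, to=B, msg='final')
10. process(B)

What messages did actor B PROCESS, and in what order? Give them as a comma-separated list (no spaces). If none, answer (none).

Answer: ok

Derivation:
After 1 (process(D)): A:[] B:[] C:[] D:[]
After 2 (process(C)): A:[] B:[] C:[] D:[]
After 3 (process(D)): A:[] B:[] C:[] D:[]
After 4 (send(from=B, to=D, msg='err')): A:[] B:[] C:[] D:[err]
After 5 (process(B)): A:[] B:[] C:[] D:[err]
After 6 (process(C)): A:[] B:[] C:[] D:[err]
After 7 (send(from=A, to=B, msg='ok')): A:[] B:[ok] C:[] D:[err]
After 8 (send(from=C, to=A, msg='stop')): A:[stop] B:[ok] C:[] D:[err]
After 9 (send(from=C, to=B, msg='final')): A:[stop] B:[ok,final] C:[] D:[err]
After 10 (process(B)): A:[stop] B:[final] C:[] D:[err]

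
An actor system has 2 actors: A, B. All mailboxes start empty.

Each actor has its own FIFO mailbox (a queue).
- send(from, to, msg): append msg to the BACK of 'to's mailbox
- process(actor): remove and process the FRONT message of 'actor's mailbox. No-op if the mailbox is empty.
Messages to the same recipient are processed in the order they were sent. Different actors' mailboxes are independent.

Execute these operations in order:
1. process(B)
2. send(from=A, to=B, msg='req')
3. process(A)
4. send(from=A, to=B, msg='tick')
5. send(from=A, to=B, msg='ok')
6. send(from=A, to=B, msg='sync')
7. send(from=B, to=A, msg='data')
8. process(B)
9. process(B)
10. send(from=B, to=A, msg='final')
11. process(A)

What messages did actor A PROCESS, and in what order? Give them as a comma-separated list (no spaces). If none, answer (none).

After 1 (process(B)): A:[] B:[]
After 2 (send(from=A, to=B, msg='req')): A:[] B:[req]
After 3 (process(A)): A:[] B:[req]
After 4 (send(from=A, to=B, msg='tick')): A:[] B:[req,tick]
After 5 (send(from=A, to=B, msg='ok')): A:[] B:[req,tick,ok]
After 6 (send(from=A, to=B, msg='sync')): A:[] B:[req,tick,ok,sync]
After 7 (send(from=B, to=A, msg='data')): A:[data] B:[req,tick,ok,sync]
After 8 (process(B)): A:[data] B:[tick,ok,sync]
After 9 (process(B)): A:[data] B:[ok,sync]
After 10 (send(from=B, to=A, msg='final')): A:[data,final] B:[ok,sync]
After 11 (process(A)): A:[final] B:[ok,sync]

Answer: data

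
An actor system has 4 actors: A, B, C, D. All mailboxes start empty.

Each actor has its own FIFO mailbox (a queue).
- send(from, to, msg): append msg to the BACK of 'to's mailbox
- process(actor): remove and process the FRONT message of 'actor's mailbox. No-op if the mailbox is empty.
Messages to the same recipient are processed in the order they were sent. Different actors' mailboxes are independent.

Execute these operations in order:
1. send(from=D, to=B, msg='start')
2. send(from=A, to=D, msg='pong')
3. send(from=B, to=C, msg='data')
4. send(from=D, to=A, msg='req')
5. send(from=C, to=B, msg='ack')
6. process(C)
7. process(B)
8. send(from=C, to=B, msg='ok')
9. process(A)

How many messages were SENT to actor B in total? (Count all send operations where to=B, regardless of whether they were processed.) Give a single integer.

After 1 (send(from=D, to=B, msg='start')): A:[] B:[start] C:[] D:[]
After 2 (send(from=A, to=D, msg='pong')): A:[] B:[start] C:[] D:[pong]
After 3 (send(from=B, to=C, msg='data')): A:[] B:[start] C:[data] D:[pong]
After 4 (send(from=D, to=A, msg='req')): A:[req] B:[start] C:[data] D:[pong]
After 5 (send(from=C, to=B, msg='ack')): A:[req] B:[start,ack] C:[data] D:[pong]
After 6 (process(C)): A:[req] B:[start,ack] C:[] D:[pong]
After 7 (process(B)): A:[req] B:[ack] C:[] D:[pong]
After 8 (send(from=C, to=B, msg='ok')): A:[req] B:[ack,ok] C:[] D:[pong]
After 9 (process(A)): A:[] B:[ack,ok] C:[] D:[pong]

Answer: 3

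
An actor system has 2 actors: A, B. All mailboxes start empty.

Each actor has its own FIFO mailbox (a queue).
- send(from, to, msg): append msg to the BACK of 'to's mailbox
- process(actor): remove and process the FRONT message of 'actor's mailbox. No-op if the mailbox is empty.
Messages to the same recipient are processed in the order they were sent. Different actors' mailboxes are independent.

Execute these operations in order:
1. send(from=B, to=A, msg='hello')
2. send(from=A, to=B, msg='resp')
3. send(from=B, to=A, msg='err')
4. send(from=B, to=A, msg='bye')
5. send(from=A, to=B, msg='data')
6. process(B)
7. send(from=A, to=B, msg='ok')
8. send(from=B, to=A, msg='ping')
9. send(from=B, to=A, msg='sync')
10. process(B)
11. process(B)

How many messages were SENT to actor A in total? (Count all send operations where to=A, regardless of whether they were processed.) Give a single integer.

Answer: 5

Derivation:
After 1 (send(from=B, to=A, msg='hello')): A:[hello] B:[]
After 2 (send(from=A, to=B, msg='resp')): A:[hello] B:[resp]
After 3 (send(from=B, to=A, msg='err')): A:[hello,err] B:[resp]
After 4 (send(from=B, to=A, msg='bye')): A:[hello,err,bye] B:[resp]
After 5 (send(from=A, to=B, msg='data')): A:[hello,err,bye] B:[resp,data]
After 6 (process(B)): A:[hello,err,bye] B:[data]
After 7 (send(from=A, to=B, msg='ok')): A:[hello,err,bye] B:[data,ok]
After 8 (send(from=B, to=A, msg='ping')): A:[hello,err,bye,ping] B:[data,ok]
After 9 (send(from=B, to=A, msg='sync')): A:[hello,err,bye,ping,sync] B:[data,ok]
After 10 (process(B)): A:[hello,err,bye,ping,sync] B:[ok]
After 11 (process(B)): A:[hello,err,bye,ping,sync] B:[]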